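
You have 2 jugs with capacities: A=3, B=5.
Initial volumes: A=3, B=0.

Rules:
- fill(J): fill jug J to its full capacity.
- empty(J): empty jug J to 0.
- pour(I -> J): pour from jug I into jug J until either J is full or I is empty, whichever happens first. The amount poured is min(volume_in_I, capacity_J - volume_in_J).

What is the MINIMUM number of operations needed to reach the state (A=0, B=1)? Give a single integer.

BFS from (A=3, B=0). One shortest path:
  1. pour(A -> B) -> (A=0 B=3)
  2. fill(A) -> (A=3 B=3)
  3. pour(A -> B) -> (A=1 B=5)
  4. empty(B) -> (A=1 B=0)
  5. pour(A -> B) -> (A=0 B=1)
Reached target in 5 moves.

Answer: 5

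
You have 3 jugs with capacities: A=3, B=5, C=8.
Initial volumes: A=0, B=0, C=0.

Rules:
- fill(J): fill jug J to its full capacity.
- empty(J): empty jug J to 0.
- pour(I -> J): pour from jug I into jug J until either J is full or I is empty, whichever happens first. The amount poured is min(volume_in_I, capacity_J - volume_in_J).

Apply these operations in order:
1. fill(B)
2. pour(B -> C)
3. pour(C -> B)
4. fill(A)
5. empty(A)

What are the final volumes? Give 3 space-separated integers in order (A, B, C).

Answer: 0 5 0

Derivation:
Step 1: fill(B) -> (A=0 B=5 C=0)
Step 2: pour(B -> C) -> (A=0 B=0 C=5)
Step 3: pour(C -> B) -> (A=0 B=5 C=0)
Step 4: fill(A) -> (A=3 B=5 C=0)
Step 5: empty(A) -> (A=0 B=5 C=0)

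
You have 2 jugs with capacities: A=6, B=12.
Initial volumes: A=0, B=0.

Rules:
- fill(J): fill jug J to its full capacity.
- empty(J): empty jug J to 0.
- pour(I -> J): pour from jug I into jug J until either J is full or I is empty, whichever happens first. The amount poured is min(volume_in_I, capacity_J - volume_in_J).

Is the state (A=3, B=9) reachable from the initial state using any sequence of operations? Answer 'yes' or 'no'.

Answer: no

Derivation:
BFS explored all 6 reachable states.
Reachable set includes: (0,0), (0,6), (0,12), (6,0), (6,6), (6,12)
Target (A=3, B=9) not in reachable set → no.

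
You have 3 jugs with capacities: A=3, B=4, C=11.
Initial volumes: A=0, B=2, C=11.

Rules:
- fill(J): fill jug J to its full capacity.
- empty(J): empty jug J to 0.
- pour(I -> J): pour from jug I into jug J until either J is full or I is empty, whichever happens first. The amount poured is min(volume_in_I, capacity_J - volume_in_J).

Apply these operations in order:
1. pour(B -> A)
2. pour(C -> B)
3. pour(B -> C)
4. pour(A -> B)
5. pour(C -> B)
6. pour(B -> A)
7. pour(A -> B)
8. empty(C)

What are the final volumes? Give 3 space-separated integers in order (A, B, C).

Answer: 0 4 0

Derivation:
Step 1: pour(B -> A) -> (A=2 B=0 C=11)
Step 2: pour(C -> B) -> (A=2 B=4 C=7)
Step 3: pour(B -> C) -> (A=2 B=0 C=11)
Step 4: pour(A -> B) -> (A=0 B=2 C=11)
Step 5: pour(C -> B) -> (A=0 B=4 C=9)
Step 6: pour(B -> A) -> (A=3 B=1 C=9)
Step 7: pour(A -> B) -> (A=0 B=4 C=9)
Step 8: empty(C) -> (A=0 B=4 C=0)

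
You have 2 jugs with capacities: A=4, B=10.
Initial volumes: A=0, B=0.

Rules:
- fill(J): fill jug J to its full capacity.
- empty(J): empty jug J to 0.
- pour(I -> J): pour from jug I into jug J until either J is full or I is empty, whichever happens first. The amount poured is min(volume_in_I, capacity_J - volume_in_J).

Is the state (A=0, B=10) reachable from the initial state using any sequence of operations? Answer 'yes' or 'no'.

Answer: yes

Derivation:
BFS from (A=0, B=0):
  1. fill(B) -> (A=0 B=10)
Target reached → yes.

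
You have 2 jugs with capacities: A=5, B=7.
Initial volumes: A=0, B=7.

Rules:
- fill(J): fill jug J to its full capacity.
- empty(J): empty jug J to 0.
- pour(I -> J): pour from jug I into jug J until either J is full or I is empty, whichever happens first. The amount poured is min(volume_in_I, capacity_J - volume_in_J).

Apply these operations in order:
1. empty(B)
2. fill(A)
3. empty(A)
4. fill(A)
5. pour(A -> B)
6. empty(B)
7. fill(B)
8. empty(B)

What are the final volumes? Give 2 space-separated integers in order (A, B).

Answer: 0 0

Derivation:
Step 1: empty(B) -> (A=0 B=0)
Step 2: fill(A) -> (A=5 B=0)
Step 3: empty(A) -> (A=0 B=0)
Step 4: fill(A) -> (A=5 B=0)
Step 5: pour(A -> B) -> (A=0 B=5)
Step 6: empty(B) -> (A=0 B=0)
Step 7: fill(B) -> (A=0 B=7)
Step 8: empty(B) -> (A=0 B=0)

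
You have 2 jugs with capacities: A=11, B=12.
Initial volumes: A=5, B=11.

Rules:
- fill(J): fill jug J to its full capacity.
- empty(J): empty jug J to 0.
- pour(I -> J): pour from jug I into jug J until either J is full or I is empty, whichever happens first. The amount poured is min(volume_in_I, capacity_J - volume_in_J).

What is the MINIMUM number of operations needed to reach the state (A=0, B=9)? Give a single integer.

Answer: 8

Derivation:
BFS from (A=5, B=11). One shortest path:
  1. fill(A) -> (A=11 B=11)
  2. pour(A -> B) -> (A=10 B=12)
  3. empty(B) -> (A=10 B=0)
  4. pour(A -> B) -> (A=0 B=10)
  5. fill(A) -> (A=11 B=10)
  6. pour(A -> B) -> (A=9 B=12)
  7. empty(B) -> (A=9 B=0)
  8. pour(A -> B) -> (A=0 B=9)
Reached target in 8 moves.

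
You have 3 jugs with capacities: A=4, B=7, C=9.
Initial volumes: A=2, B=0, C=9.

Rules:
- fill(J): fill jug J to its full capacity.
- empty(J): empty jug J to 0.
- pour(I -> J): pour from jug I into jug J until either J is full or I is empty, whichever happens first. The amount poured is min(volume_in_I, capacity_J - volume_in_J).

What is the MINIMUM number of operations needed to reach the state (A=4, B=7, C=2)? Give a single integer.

BFS from (A=2, B=0, C=9). One shortest path:
  1. fill(A) -> (A=4 B=0 C=9)
  2. pour(C -> B) -> (A=4 B=7 C=2)
Reached target in 2 moves.

Answer: 2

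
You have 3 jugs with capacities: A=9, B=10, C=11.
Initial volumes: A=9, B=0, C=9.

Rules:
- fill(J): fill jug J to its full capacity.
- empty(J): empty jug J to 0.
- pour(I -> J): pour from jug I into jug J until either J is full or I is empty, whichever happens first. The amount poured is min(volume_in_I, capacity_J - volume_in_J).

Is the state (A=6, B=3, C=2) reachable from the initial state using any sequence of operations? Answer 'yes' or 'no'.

BFS explored all 600 reachable states.
Reachable set includes: (0,0,0), (0,0,1), (0,0,2), (0,0,3), (0,0,4), (0,0,5), (0,0,6), (0,0,7), (0,0,8), (0,0,9), (0,0,10), (0,0,11) ...
Target (A=6, B=3, C=2) not in reachable set → no.

Answer: no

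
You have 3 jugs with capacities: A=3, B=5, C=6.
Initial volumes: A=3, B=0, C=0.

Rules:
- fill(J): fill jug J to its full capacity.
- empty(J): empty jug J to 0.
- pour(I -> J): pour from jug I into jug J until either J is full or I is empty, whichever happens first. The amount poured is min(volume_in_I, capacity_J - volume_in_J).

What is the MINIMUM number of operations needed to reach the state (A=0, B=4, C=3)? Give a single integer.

Answer: 6

Derivation:
BFS from (A=3, B=0, C=0). One shortest path:
  1. fill(B) -> (A=3 B=5 C=0)
  2. pour(B -> C) -> (A=3 B=0 C=5)
  3. fill(B) -> (A=3 B=5 C=5)
  4. pour(B -> C) -> (A=3 B=4 C=6)
  5. empty(C) -> (A=3 B=4 C=0)
  6. pour(A -> C) -> (A=0 B=4 C=3)
Reached target in 6 moves.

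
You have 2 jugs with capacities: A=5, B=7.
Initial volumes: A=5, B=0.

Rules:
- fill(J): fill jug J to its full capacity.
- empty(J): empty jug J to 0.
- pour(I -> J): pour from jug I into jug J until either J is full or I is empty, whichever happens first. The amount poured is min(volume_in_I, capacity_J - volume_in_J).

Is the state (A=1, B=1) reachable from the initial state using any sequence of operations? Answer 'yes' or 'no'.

BFS explored all 24 reachable states.
Reachable set includes: (0,0), (0,1), (0,2), (0,3), (0,4), (0,5), (0,6), (0,7), (1,0), (1,7), (2,0), (2,7) ...
Target (A=1, B=1) not in reachable set → no.

Answer: no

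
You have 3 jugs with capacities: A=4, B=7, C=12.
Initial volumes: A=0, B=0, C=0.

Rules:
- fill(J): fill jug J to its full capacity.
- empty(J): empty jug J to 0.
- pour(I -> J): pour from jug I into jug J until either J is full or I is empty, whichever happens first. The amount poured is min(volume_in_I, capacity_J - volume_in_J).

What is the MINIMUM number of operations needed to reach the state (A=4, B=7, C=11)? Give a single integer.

BFS from (A=0, B=0, C=0). One shortest path:
  1. fill(A) -> (A=4 B=0 C=0)
  2. fill(B) -> (A=4 B=7 C=0)
  3. pour(A -> C) -> (A=0 B=7 C=4)
  4. fill(A) -> (A=4 B=7 C=4)
  5. pour(B -> C) -> (A=4 B=0 C=11)
  6. fill(B) -> (A=4 B=7 C=11)
Reached target in 6 moves.

Answer: 6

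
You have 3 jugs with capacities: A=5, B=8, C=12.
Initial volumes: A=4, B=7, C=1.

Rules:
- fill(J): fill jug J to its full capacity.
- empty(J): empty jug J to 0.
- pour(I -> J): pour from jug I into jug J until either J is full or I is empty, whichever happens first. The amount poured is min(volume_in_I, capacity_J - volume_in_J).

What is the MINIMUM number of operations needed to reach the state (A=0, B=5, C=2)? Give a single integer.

BFS from (A=4, B=7, C=1). One shortest path:
  1. empty(A) -> (A=0 B=7 C=1)
  2. empty(C) -> (A=0 B=7 C=0)
  3. pour(B -> A) -> (A=5 B=2 C=0)
  4. pour(B -> C) -> (A=5 B=0 C=2)
  5. pour(A -> B) -> (A=0 B=5 C=2)
Reached target in 5 moves.

Answer: 5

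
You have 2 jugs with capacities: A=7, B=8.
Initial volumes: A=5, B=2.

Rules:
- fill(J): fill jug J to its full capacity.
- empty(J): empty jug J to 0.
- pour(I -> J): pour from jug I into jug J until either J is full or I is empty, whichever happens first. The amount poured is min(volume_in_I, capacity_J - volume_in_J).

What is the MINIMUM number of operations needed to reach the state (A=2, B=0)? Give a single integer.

BFS from (A=5, B=2). One shortest path:
  1. empty(A) -> (A=0 B=2)
  2. pour(B -> A) -> (A=2 B=0)
Reached target in 2 moves.

Answer: 2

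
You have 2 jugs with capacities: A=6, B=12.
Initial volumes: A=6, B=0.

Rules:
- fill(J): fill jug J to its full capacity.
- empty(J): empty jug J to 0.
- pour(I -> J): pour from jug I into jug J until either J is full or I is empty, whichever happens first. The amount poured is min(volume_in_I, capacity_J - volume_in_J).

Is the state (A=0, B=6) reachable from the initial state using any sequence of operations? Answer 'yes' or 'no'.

Answer: yes

Derivation:
BFS from (A=6, B=0):
  1. pour(A -> B) -> (A=0 B=6)
Target reached → yes.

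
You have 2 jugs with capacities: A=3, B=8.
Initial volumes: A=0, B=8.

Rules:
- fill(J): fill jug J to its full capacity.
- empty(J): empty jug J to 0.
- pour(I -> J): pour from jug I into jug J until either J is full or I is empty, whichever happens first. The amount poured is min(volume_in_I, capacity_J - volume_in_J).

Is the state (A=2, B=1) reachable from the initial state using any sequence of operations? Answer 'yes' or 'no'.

BFS explored all 22 reachable states.
Reachable set includes: (0,0), (0,1), (0,2), (0,3), (0,4), (0,5), (0,6), (0,7), (0,8), (1,0), (1,8), (2,0) ...
Target (A=2, B=1) not in reachable set → no.

Answer: no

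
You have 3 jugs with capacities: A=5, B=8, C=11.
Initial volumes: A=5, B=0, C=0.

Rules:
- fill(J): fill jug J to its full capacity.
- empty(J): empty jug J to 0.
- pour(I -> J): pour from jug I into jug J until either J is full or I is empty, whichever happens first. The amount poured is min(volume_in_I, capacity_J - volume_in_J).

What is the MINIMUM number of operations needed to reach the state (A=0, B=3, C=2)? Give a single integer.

BFS from (A=5, B=0, C=0). One shortest path:
  1. pour(A -> B) -> (A=0 B=5 C=0)
  2. fill(A) -> (A=5 B=5 C=0)
  3. pour(A -> B) -> (A=2 B=8 C=0)
  4. pour(A -> C) -> (A=0 B=8 C=2)
  5. pour(B -> A) -> (A=5 B=3 C=2)
  6. empty(A) -> (A=0 B=3 C=2)
Reached target in 6 moves.

Answer: 6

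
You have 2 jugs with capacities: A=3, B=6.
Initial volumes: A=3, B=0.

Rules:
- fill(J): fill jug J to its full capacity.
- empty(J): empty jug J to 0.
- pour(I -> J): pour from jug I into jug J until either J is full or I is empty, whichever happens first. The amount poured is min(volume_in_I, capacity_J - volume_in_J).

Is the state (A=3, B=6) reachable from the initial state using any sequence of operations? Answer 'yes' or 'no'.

Answer: yes

Derivation:
BFS from (A=3, B=0):
  1. fill(B) -> (A=3 B=6)
Target reached → yes.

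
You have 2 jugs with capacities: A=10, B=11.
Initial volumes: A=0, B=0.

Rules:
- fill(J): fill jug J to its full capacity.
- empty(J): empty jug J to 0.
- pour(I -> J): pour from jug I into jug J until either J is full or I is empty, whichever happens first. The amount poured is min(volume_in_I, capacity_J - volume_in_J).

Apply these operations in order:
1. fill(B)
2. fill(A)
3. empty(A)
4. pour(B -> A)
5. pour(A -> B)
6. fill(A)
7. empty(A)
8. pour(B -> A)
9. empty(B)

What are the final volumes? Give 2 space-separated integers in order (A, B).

Step 1: fill(B) -> (A=0 B=11)
Step 2: fill(A) -> (A=10 B=11)
Step 3: empty(A) -> (A=0 B=11)
Step 4: pour(B -> A) -> (A=10 B=1)
Step 5: pour(A -> B) -> (A=0 B=11)
Step 6: fill(A) -> (A=10 B=11)
Step 7: empty(A) -> (A=0 B=11)
Step 8: pour(B -> A) -> (A=10 B=1)
Step 9: empty(B) -> (A=10 B=0)

Answer: 10 0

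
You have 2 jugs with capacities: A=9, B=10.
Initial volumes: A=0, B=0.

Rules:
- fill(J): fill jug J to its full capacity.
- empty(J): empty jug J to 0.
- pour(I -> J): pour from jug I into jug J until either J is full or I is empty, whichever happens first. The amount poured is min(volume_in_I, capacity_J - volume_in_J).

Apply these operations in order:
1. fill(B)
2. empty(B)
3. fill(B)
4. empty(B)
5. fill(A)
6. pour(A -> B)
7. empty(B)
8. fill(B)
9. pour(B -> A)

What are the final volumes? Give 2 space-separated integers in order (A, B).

Step 1: fill(B) -> (A=0 B=10)
Step 2: empty(B) -> (A=0 B=0)
Step 3: fill(B) -> (A=0 B=10)
Step 4: empty(B) -> (A=0 B=0)
Step 5: fill(A) -> (A=9 B=0)
Step 6: pour(A -> B) -> (A=0 B=9)
Step 7: empty(B) -> (A=0 B=0)
Step 8: fill(B) -> (A=0 B=10)
Step 9: pour(B -> A) -> (A=9 B=1)

Answer: 9 1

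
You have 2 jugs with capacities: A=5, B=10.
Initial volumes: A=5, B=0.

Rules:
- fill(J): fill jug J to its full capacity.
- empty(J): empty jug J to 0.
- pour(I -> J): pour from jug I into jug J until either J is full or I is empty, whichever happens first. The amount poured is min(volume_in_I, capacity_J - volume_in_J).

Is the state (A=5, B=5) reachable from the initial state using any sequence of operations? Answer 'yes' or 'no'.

BFS from (A=5, B=0):
  1. pour(A -> B) -> (A=0 B=5)
  2. fill(A) -> (A=5 B=5)
Target reached → yes.

Answer: yes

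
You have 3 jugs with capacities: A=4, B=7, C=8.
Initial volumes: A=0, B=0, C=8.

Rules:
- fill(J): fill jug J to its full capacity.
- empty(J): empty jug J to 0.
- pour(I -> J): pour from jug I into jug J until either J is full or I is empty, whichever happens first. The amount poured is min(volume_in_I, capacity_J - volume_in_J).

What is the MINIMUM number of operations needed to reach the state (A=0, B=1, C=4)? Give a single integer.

BFS from (A=0, B=0, C=8). One shortest path:
  1. fill(A) -> (A=4 B=0 C=8)
  2. pour(C -> B) -> (A=4 B=7 C=1)
  3. empty(B) -> (A=4 B=0 C=1)
  4. pour(C -> B) -> (A=4 B=1 C=0)
  5. pour(A -> C) -> (A=0 B=1 C=4)
Reached target in 5 moves.

Answer: 5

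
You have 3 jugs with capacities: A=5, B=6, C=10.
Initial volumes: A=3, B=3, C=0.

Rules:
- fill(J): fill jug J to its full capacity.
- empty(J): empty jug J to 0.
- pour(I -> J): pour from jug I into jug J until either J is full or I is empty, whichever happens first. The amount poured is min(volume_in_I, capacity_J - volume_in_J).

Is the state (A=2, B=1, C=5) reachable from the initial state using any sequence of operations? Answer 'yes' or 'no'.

BFS explored all 282 reachable states.
Reachable set includes: (0,0,0), (0,0,1), (0,0,2), (0,0,3), (0,0,4), (0,0,5), (0,0,6), (0,0,7), (0,0,8), (0,0,9), (0,0,10), (0,1,0) ...
Target (A=2, B=1, C=5) not in reachable set → no.

Answer: no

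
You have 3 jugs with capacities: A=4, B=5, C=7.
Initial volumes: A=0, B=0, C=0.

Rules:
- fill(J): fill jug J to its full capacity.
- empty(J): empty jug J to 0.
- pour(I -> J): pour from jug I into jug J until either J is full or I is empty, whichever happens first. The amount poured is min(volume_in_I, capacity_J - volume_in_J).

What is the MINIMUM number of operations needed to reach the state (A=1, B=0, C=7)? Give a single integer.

BFS from (A=0, B=0, C=0). One shortest path:
  1. fill(A) -> (A=4 B=0 C=0)
  2. pour(A -> C) -> (A=0 B=0 C=4)
  3. fill(A) -> (A=4 B=0 C=4)
  4. pour(A -> C) -> (A=1 B=0 C=7)
Reached target in 4 moves.

Answer: 4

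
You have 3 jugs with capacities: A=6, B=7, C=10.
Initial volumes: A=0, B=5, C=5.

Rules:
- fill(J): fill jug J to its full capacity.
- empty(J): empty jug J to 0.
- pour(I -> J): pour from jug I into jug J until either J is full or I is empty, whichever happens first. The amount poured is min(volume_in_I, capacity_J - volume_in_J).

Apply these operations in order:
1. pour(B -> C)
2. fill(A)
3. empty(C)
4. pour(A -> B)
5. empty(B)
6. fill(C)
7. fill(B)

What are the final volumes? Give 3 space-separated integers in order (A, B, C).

Answer: 0 7 10

Derivation:
Step 1: pour(B -> C) -> (A=0 B=0 C=10)
Step 2: fill(A) -> (A=6 B=0 C=10)
Step 3: empty(C) -> (A=6 B=0 C=0)
Step 4: pour(A -> B) -> (A=0 B=6 C=0)
Step 5: empty(B) -> (A=0 B=0 C=0)
Step 6: fill(C) -> (A=0 B=0 C=10)
Step 7: fill(B) -> (A=0 B=7 C=10)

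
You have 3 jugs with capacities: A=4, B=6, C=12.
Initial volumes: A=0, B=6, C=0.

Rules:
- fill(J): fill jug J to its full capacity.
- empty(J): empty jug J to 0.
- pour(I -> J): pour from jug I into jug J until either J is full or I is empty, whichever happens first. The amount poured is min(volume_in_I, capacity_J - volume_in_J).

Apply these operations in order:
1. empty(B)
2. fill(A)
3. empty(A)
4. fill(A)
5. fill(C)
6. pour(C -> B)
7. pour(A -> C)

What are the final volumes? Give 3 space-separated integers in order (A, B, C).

Step 1: empty(B) -> (A=0 B=0 C=0)
Step 2: fill(A) -> (A=4 B=0 C=0)
Step 3: empty(A) -> (A=0 B=0 C=0)
Step 4: fill(A) -> (A=4 B=0 C=0)
Step 5: fill(C) -> (A=4 B=0 C=12)
Step 6: pour(C -> B) -> (A=4 B=6 C=6)
Step 7: pour(A -> C) -> (A=0 B=6 C=10)

Answer: 0 6 10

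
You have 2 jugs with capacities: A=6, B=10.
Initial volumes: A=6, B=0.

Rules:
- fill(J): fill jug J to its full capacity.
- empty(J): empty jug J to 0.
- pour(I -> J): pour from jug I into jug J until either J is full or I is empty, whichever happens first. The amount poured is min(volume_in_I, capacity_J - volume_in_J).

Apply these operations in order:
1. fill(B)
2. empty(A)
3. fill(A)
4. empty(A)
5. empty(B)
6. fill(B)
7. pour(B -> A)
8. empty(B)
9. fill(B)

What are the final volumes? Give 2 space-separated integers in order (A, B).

Answer: 6 10

Derivation:
Step 1: fill(B) -> (A=6 B=10)
Step 2: empty(A) -> (A=0 B=10)
Step 3: fill(A) -> (A=6 B=10)
Step 4: empty(A) -> (A=0 B=10)
Step 5: empty(B) -> (A=0 B=0)
Step 6: fill(B) -> (A=0 B=10)
Step 7: pour(B -> A) -> (A=6 B=4)
Step 8: empty(B) -> (A=6 B=0)
Step 9: fill(B) -> (A=6 B=10)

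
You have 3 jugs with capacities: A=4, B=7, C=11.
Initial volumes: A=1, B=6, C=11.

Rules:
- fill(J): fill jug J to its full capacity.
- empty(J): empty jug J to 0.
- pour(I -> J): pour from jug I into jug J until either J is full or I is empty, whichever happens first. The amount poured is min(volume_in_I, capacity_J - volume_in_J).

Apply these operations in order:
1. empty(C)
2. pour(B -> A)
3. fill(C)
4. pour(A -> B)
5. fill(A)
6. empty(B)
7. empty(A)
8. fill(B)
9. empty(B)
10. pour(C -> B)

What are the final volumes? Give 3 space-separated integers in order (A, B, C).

Answer: 0 7 4

Derivation:
Step 1: empty(C) -> (A=1 B=6 C=0)
Step 2: pour(B -> A) -> (A=4 B=3 C=0)
Step 3: fill(C) -> (A=4 B=3 C=11)
Step 4: pour(A -> B) -> (A=0 B=7 C=11)
Step 5: fill(A) -> (A=4 B=7 C=11)
Step 6: empty(B) -> (A=4 B=0 C=11)
Step 7: empty(A) -> (A=0 B=0 C=11)
Step 8: fill(B) -> (A=0 B=7 C=11)
Step 9: empty(B) -> (A=0 B=0 C=11)
Step 10: pour(C -> B) -> (A=0 B=7 C=4)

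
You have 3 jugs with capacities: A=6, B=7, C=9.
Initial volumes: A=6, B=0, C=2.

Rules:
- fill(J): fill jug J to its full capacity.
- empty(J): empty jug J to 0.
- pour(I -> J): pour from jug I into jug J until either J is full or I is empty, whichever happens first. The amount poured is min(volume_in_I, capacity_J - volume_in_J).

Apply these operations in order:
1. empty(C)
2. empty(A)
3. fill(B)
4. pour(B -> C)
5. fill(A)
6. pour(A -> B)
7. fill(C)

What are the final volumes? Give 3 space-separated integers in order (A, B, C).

Step 1: empty(C) -> (A=6 B=0 C=0)
Step 2: empty(A) -> (A=0 B=0 C=0)
Step 3: fill(B) -> (A=0 B=7 C=0)
Step 4: pour(B -> C) -> (A=0 B=0 C=7)
Step 5: fill(A) -> (A=6 B=0 C=7)
Step 6: pour(A -> B) -> (A=0 B=6 C=7)
Step 7: fill(C) -> (A=0 B=6 C=9)

Answer: 0 6 9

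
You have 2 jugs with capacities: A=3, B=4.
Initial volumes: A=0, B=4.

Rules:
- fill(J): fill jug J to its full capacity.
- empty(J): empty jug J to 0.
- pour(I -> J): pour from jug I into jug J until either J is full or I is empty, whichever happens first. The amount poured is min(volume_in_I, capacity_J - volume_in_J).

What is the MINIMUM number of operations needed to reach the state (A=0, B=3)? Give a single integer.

BFS from (A=0, B=4). One shortest path:
  1. fill(A) -> (A=3 B=4)
  2. empty(B) -> (A=3 B=0)
  3. pour(A -> B) -> (A=0 B=3)
Reached target in 3 moves.

Answer: 3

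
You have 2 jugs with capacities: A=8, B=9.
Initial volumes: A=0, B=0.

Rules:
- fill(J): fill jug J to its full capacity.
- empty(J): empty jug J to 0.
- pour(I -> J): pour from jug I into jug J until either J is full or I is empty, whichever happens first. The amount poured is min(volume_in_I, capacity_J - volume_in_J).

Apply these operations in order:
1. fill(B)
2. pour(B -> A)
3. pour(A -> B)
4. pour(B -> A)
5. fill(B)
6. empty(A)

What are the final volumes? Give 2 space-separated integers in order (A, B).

Step 1: fill(B) -> (A=0 B=9)
Step 2: pour(B -> A) -> (A=8 B=1)
Step 3: pour(A -> B) -> (A=0 B=9)
Step 4: pour(B -> A) -> (A=8 B=1)
Step 5: fill(B) -> (A=8 B=9)
Step 6: empty(A) -> (A=0 B=9)

Answer: 0 9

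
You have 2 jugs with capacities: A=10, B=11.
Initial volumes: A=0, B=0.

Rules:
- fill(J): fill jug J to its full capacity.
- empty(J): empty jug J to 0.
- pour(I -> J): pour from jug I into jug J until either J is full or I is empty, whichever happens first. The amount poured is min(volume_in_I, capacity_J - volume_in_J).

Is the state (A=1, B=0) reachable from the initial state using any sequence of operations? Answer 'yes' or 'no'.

Answer: yes

Derivation:
BFS from (A=0, B=0):
  1. fill(B) -> (A=0 B=11)
  2. pour(B -> A) -> (A=10 B=1)
  3. empty(A) -> (A=0 B=1)
  4. pour(B -> A) -> (A=1 B=0)
Target reached → yes.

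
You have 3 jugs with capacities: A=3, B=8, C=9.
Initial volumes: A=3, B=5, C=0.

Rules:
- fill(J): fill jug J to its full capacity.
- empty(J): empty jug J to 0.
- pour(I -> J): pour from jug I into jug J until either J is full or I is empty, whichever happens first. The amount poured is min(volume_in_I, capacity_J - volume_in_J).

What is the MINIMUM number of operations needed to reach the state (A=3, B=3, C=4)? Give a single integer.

Answer: 7

Derivation:
BFS from (A=3, B=5, C=0). One shortest path:
  1. pour(B -> C) -> (A=3 B=0 C=5)
  2. fill(B) -> (A=3 B=8 C=5)
  3. pour(B -> C) -> (A=3 B=4 C=9)
  4. empty(C) -> (A=3 B=4 C=0)
  5. pour(B -> C) -> (A=3 B=0 C=4)
  6. pour(A -> B) -> (A=0 B=3 C=4)
  7. fill(A) -> (A=3 B=3 C=4)
Reached target in 7 moves.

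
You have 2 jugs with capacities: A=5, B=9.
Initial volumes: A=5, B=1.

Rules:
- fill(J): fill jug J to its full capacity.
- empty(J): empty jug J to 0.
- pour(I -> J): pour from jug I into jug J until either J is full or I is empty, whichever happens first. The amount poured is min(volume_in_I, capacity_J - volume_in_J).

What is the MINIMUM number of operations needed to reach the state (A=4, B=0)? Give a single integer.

BFS from (A=5, B=1). One shortest path:
  1. empty(A) -> (A=0 B=1)
  2. fill(B) -> (A=0 B=9)
  3. pour(B -> A) -> (A=5 B=4)
  4. empty(A) -> (A=0 B=4)
  5. pour(B -> A) -> (A=4 B=0)
Reached target in 5 moves.

Answer: 5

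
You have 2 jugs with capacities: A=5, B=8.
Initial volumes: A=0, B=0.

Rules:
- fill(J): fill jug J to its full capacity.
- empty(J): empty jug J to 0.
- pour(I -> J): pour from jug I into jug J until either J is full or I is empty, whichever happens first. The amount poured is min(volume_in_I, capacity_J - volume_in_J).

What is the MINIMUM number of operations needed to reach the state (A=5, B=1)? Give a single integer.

BFS from (A=0, B=0). One shortest path:
  1. fill(B) -> (A=0 B=8)
  2. pour(B -> A) -> (A=5 B=3)
  3. empty(A) -> (A=0 B=3)
  4. pour(B -> A) -> (A=3 B=0)
  5. fill(B) -> (A=3 B=8)
  6. pour(B -> A) -> (A=5 B=6)
  7. empty(A) -> (A=0 B=6)
  8. pour(B -> A) -> (A=5 B=1)
Reached target in 8 moves.

Answer: 8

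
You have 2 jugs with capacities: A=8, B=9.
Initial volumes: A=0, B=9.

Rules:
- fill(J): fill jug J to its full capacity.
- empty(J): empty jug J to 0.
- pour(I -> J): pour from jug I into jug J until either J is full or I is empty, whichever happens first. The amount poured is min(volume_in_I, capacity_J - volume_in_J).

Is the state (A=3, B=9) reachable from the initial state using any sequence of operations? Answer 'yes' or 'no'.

Answer: yes

Derivation:
BFS from (A=0, B=9):
  1. pour(B -> A) -> (A=8 B=1)
  2. empty(A) -> (A=0 B=1)
  3. pour(B -> A) -> (A=1 B=0)
  4. fill(B) -> (A=1 B=9)
  5. pour(B -> A) -> (A=8 B=2)
  6. empty(A) -> (A=0 B=2)
  7. pour(B -> A) -> (A=2 B=0)
  8. fill(B) -> (A=2 B=9)
  9. pour(B -> A) -> (A=8 B=3)
  10. empty(A) -> (A=0 B=3)
  11. pour(B -> A) -> (A=3 B=0)
  12. fill(B) -> (A=3 B=9)
Target reached → yes.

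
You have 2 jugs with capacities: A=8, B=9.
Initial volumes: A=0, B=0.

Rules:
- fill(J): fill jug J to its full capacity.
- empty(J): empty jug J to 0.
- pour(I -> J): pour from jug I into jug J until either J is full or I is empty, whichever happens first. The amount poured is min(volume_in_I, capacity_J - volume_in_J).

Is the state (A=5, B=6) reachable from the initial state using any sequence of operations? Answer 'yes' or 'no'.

BFS explored all 34 reachable states.
Reachable set includes: (0,0), (0,1), (0,2), (0,3), (0,4), (0,5), (0,6), (0,7), (0,8), (0,9), (1,0), (1,9) ...
Target (A=5, B=6) not in reachable set → no.

Answer: no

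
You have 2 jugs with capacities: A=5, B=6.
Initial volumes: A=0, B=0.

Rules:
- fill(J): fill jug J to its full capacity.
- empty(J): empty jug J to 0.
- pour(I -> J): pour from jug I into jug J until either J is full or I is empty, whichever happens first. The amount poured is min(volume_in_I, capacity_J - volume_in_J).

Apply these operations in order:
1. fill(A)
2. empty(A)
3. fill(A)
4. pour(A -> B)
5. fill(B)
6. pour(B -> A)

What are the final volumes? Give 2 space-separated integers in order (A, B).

Step 1: fill(A) -> (A=5 B=0)
Step 2: empty(A) -> (A=0 B=0)
Step 3: fill(A) -> (A=5 B=0)
Step 4: pour(A -> B) -> (A=0 B=5)
Step 5: fill(B) -> (A=0 B=6)
Step 6: pour(B -> A) -> (A=5 B=1)

Answer: 5 1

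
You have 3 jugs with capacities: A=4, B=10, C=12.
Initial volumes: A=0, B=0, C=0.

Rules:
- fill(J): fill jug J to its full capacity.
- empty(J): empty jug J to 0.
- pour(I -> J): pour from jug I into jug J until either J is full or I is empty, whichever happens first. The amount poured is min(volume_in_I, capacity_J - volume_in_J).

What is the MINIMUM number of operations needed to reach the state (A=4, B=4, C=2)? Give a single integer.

Answer: 5

Derivation:
BFS from (A=0, B=0, C=0). One shortest path:
  1. fill(B) -> (A=0 B=10 C=0)
  2. pour(B -> A) -> (A=4 B=6 C=0)
  3. pour(B -> C) -> (A=4 B=0 C=6)
  4. pour(A -> B) -> (A=0 B=4 C=6)
  5. pour(C -> A) -> (A=4 B=4 C=2)
Reached target in 5 moves.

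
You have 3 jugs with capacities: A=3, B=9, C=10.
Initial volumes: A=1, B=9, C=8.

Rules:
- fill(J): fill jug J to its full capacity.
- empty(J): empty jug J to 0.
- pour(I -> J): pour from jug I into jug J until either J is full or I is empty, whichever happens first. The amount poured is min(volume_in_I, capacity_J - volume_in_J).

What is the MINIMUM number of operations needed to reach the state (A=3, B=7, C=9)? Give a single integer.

BFS from (A=1, B=9, C=8). One shortest path:
  1. empty(C) -> (A=1 B=9 C=0)
  2. pour(B -> C) -> (A=1 B=0 C=9)
  3. fill(B) -> (A=1 B=9 C=9)
  4. pour(B -> A) -> (A=3 B=7 C=9)
Reached target in 4 moves.

Answer: 4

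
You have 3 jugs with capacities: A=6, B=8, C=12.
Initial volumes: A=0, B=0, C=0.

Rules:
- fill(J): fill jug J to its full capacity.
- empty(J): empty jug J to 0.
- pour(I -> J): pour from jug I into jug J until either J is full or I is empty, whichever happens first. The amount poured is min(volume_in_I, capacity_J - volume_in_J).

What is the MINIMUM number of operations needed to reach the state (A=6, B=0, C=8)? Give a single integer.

Answer: 3

Derivation:
BFS from (A=0, B=0, C=0). One shortest path:
  1. fill(A) -> (A=6 B=0 C=0)
  2. fill(B) -> (A=6 B=8 C=0)
  3. pour(B -> C) -> (A=6 B=0 C=8)
Reached target in 3 moves.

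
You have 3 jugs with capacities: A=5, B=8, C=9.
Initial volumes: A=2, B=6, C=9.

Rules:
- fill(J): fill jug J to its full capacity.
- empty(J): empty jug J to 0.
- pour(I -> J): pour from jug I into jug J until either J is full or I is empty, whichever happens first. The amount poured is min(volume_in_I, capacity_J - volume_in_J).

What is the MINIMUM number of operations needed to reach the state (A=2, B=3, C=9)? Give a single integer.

BFS from (A=2, B=6, C=9). One shortest path:
  1. fill(B) -> (A=2 B=8 C=9)
  2. pour(C -> A) -> (A=5 B=8 C=6)
  3. empty(A) -> (A=0 B=8 C=6)
  4. pour(B -> A) -> (A=5 B=3 C=6)
  5. pour(A -> C) -> (A=2 B=3 C=9)
Reached target in 5 moves.

Answer: 5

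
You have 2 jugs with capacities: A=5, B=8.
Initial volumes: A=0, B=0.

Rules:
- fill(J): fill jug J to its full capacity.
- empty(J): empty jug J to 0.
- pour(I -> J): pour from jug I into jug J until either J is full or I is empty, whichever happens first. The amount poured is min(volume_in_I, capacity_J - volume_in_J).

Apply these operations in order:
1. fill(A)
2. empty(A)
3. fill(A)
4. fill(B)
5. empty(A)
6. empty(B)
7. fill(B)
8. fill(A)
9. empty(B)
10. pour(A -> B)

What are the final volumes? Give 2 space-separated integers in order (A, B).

Answer: 0 5

Derivation:
Step 1: fill(A) -> (A=5 B=0)
Step 2: empty(A) -> (A=0 B=0)
Step 3: fill(A) -> (A=5 B=0)
Step 4: fill(B) -> (A=5 B=8)
Step 5: empty(A) -> (A=0 B=8)
Step 6: empty(B) -> (A=0 B=0)
Step 7: fill(B) -> (A=0 B=8)
Step 8: fill(A) -> (A=5 B=8)
Step 9: empty(B) -> (A=5 B=0)
Step 10: pour(A -> B) -> (A=0 B=5)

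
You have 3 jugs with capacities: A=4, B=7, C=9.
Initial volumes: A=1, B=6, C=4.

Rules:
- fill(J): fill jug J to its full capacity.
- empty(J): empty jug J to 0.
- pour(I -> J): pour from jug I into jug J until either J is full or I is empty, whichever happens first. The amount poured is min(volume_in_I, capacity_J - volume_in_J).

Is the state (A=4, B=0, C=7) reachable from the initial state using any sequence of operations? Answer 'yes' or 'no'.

Answer: yes

Derivation:
BFS from (A=1, B=6, C=4):
  1. pour(B -> A) -> (A=4 B=3 C=4)
  2. pour(B -> C) -> (A=4 B=0 C=7)
Target reached → yes.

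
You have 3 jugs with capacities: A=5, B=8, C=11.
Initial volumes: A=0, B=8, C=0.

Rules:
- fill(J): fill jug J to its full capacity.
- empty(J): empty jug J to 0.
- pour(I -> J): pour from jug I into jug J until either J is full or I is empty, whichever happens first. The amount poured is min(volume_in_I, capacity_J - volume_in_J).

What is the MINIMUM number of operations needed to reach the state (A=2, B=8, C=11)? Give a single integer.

Answer: 4

Derivation:
BFS from (A=0, B=8, C=0). One shortest path:
  1. fill(A) -> (A=5 B=8 C=0)
  2. pour(B -> C) -> (A=5 B=0 C=8)
  3. fill(B) -> (A=5 B=8 C=8)
  4. pour(A -> C) -> (A=2 B=8 C=11)
Reached target in 4 moves.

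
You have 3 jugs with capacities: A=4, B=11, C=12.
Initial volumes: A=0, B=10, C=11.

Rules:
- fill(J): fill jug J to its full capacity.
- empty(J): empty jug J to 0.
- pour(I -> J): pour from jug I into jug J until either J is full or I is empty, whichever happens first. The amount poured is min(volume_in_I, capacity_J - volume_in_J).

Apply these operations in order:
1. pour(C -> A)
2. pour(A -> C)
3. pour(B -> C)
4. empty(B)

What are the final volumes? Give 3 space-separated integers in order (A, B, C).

Step 1: pour(C -> A) -> (A=4 B=10 C=7)
Step 2: pour(A -> C) -> (A=0 B=10 C=11)
Step 3: pour(B -> C) -> (A=0 B=9 C=12)
Step 4: empty(B) -> (A=0 B=0 C=12)

Answer: 0 0 12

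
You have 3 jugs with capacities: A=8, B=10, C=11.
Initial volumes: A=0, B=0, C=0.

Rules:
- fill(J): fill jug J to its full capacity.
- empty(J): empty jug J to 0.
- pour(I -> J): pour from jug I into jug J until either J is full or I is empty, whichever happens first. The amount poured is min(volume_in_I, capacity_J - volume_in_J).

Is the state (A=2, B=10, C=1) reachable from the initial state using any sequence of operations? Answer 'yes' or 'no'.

BFS from (A=0, B=0, C=0):
  1. fill(B) -> (A=0 B=10 C=0)
  2. fill(C) -> (A=0 B=10 C=11)
  3. pour(B -> A) -> (A=8 B=2 C=11)
  4. empty(A) -> (A=0 B=2 C=11)
  5. pour(B -> A) -> (A=2 B=0 C=11)
  6. pour(C -> B) -> (A=2 B=10 C=1)
Target reached → yes.

Answer: yes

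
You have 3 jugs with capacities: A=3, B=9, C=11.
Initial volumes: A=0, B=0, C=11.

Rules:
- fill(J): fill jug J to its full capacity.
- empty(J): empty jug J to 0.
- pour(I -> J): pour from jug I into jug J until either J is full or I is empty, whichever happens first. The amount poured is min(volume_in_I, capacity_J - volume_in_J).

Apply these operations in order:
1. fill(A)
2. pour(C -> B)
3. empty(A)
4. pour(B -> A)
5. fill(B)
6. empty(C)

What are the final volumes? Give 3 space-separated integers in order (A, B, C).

Answer: 3 9 0

Derivation:
Step 1: fill(A) -> (A=3 B=0 C=11)
Step 2: pour(C -> B) -> (A=3 B=9 C=2)
Step 3: empty(A) -> (A=0 B=9 C=2)
Step 4: pour(B -> A) -> (A=3 B=6 C=2)
Step 5: fill(B) -> (A=3 B=9 C=2)
Step 6: empty(C) -> (A=3 B=9 C=0)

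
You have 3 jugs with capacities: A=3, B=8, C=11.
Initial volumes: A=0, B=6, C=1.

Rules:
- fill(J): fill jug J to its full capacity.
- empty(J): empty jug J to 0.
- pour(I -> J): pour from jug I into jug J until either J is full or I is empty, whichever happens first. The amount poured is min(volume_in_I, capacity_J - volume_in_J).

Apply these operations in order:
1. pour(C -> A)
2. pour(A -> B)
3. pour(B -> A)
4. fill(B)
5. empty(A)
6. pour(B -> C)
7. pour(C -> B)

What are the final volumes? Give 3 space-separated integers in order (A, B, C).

Answer: 0 8 0

Derivation:
Step 1: pour(C -> A) -> (A=1 B=6 C=0)
Step 2: pour(A -> B) -> (A=0 B=7 C=0)
Step 3: pour(B -> A) -> (A=3 B=4 C=0)
Step 4: fill(B) -> (A=3 B=8 C=0)
Step 5: empty(A) -> (A=0 B=8 C=0)
Step 6: pour(B -> C) -> (A=0 B=0 C=8)
Step 7: pour(C -> B) -> (A=0 B=8 C=0)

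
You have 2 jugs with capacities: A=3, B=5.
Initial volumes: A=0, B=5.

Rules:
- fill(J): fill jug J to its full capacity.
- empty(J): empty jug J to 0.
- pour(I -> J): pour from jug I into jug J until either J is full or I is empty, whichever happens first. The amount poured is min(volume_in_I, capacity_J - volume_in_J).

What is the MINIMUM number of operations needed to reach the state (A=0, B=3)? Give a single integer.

Answer: 3

Derivation:
BFS from (A=0, B=5). One shortest path:
  1. fill(A) -> (A=3 B=5)
  2. empty(B) -> (A=3 B=0)
  3. pour(A -> B) -> (A=0 B=3)
Reached target in 3 moves.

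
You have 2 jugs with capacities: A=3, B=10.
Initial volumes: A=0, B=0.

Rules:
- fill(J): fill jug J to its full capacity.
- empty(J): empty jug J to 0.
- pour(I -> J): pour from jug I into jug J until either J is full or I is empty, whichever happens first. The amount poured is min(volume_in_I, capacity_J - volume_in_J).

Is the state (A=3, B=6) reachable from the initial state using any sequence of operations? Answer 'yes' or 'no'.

BFS from (A=0, B=0):
  1. fill(A) -> (A=3 B=0)
  2. pour(A -> B) -> (A=0 B=3)
  3. fill(A) -> (A=3 B=3)
  4. pour(A -> B) -> (A=0 B=6)
  5. fill(A) -> (A=3 B=6)
Target reached → yes.

Answer: yes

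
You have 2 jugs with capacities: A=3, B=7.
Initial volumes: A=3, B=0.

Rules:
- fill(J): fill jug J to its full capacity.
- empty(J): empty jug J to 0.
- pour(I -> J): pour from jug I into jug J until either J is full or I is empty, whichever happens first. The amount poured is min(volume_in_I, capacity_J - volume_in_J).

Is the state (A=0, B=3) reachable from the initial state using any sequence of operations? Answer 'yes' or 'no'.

Answer: yes

Derivation:
BFS from (A=3, B=0):
  1. pour(A -> B) -> (A=0 B=3)
Target reached → yes.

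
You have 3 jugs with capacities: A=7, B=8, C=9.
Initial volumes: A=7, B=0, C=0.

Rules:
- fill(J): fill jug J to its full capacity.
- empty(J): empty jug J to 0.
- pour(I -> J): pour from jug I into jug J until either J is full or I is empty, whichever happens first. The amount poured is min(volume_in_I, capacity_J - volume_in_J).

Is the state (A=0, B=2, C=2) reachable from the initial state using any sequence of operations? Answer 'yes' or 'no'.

Answer: yes

Derivation:
BFS from (A=7, B=0, C=0):
  1. empty(A) -> (A=0 B=0 C=0)
  2. fill(C) -> (A=0 B=0 C=9)
  3. pour(C -> A) -> (A=7 B=0 C=2)
  4. empty(A) -> (A=0 B=0 C=2)
  5. pour(C -> B) -> (A=0 B=2 C=0)
  6. fill(C) -> (A=0 B=2 C=9)
  7. pour(C -> A) -> (A=7 B=2 C=2)
  8. empty(A) -> (A=0 B=2 C=2)
Target reached → yes.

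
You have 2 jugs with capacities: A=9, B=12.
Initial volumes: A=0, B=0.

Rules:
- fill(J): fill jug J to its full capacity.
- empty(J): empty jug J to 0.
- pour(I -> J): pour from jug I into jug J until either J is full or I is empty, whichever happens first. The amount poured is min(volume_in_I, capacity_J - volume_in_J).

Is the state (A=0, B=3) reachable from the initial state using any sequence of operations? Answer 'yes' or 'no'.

Answer: yes

Derivation:
BFS from (A=0, B=0):
  1. fill(B) -> (A=0 B=12)
  2. pour(B -> A) -> (A=9 B=3)
  3. empty(A) -> (A=0 B=3)
Target reached → yes.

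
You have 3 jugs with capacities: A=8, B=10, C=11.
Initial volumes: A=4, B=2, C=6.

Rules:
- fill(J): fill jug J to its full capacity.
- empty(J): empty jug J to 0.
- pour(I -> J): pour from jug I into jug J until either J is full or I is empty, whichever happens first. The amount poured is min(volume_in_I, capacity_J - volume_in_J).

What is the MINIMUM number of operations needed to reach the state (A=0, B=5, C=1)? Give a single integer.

BFS from (A=4, B=2, C=6). One shortest path:
  1. fill(A) -> (A=8 B=2 C=6)
  2. empty(B) -> (A=8 B=0 C=6)
  3. pour(A -> C) -> (A=3 B=0 C=11)
  4. pour(C -> B) -> (A=3 B=10 C=1)
  5. pour(B -> A) -> (A=8 B=5 C=1)
  6. empty(A) -> (A=0 B=5 C=1)
Reached target in 6 moves.

Answer: 6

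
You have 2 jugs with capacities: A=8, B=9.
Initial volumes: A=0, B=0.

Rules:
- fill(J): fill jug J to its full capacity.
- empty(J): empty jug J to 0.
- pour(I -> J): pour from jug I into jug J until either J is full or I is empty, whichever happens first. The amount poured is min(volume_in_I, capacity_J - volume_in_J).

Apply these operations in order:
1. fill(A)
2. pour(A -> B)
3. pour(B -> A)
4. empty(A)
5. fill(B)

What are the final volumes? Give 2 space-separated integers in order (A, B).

Step 1: fill(A) -> (A=8 B=0)
Step 2: pour(A -> B) -> (A=0 B=8)
Step 3: pour(B -> A) -> (A=8 B=0)
Step 4: empty(A) -> (A=0 B=0)
Step 5: fill(B) -> (A=0 B=9)

Answer: 0 9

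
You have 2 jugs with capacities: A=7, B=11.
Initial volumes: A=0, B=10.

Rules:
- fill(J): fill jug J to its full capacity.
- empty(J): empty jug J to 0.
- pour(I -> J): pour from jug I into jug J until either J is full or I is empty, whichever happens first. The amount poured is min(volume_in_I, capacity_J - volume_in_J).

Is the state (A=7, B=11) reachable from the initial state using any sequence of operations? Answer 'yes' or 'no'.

BFS from (A=0, B=10):
  1. fill(A) -> (A=7 B=10)
  2. fill(B) -> (A=7 B=11)
Target reached → yes.

Answer: yes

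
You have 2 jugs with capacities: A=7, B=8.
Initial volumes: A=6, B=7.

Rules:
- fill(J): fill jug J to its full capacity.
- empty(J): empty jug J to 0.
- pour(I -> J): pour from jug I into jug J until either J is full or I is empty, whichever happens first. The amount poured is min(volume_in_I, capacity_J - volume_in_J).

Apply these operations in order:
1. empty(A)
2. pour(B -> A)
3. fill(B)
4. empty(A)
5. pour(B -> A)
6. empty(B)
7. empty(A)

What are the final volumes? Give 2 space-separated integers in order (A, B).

Answer: 0 0

Derivation:
Step 1: empty(A) -> (A=0 B=7)
Step 2: pour(B -> A) -> (A=7 B=0)
Step 3: fill(B) -> (A=7 B=8)
Step 4: empty(A) -> (A=0 B=8)
Step 5: pour(B -> A) -> (A=7 B=1)
Step 6: empty(B) -> (A=7 B=0)
Step 7: empty(A) -> (A=0 B=0)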